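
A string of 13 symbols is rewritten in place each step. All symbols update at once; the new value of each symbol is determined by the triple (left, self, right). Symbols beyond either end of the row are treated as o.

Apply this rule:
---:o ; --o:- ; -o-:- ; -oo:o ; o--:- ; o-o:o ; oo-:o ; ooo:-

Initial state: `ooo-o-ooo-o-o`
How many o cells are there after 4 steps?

--oo-oo-oo-oo
--oooooooooo-
--o--------oo
----oooooo-o-
count of o: 7

7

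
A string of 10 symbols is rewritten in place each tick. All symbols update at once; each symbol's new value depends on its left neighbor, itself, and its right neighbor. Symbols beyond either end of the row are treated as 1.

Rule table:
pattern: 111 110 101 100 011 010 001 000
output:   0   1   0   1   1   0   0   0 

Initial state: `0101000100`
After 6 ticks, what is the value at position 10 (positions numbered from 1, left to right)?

tick 1: 0000100010
tick 2: 1000010000
tick 3: 1100001000
tick 4: 0110000100
tick 5: 0111000010
tick 6: 0101100000
position 10 holds 0

0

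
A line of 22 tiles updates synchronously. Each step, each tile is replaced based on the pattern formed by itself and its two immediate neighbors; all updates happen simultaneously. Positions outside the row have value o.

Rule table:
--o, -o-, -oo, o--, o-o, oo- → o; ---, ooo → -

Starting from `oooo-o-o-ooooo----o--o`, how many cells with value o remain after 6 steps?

10

---ooooooo---oo--ooooo
o-oo-----oo-oooooo----
ooooo---ooooo----oo--o
----oo-oo---oo--oooooo
o--ooooooo-oooooo-----
oooo-----ooo----oo---o
count of o: 10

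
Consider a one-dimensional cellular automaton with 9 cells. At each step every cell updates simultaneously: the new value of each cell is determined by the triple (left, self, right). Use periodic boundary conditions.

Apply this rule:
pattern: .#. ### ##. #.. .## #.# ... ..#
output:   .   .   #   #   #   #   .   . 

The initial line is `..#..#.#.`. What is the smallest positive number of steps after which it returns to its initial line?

9

step 1: ...#..#.#
step 2: #...#..#.
step 3: .#...#..#
step 4: #.#...#..
step 5: .#.#...#.
step 6: ..#.#...#
step 7: #..#.#...
step 8: .#..#.#..
step 9: ..#..#.#.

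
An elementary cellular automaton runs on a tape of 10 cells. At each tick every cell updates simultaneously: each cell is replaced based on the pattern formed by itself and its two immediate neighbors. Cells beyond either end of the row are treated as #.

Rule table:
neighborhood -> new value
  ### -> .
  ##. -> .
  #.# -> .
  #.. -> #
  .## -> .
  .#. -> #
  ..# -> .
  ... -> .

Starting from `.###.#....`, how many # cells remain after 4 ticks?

2

.....##...
#......#..
.#.....##.
.##.......
count of #: 2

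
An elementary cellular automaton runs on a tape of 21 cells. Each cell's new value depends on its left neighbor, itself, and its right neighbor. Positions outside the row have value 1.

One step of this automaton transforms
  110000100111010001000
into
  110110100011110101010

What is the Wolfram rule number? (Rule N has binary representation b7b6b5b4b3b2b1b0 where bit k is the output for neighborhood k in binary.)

229

position 0: 111 → 1  (bit 7 = 1)
position 1: 110 → 1  (bit 6 = 1)
position 12: 101 → 1  (bit 5 = 1)
position 2: 100 → 0  (bit 4 = 0)
position 9: 011 → 0  (bit 3 = 0)
position 6: 010 → 1  (bit 2 = 1)
position 5: 001 → 0  (bit 1 = 0)
position 3: 000 → 1  (bit 0 = 1)
bits b7..b0 = 11100101 = 229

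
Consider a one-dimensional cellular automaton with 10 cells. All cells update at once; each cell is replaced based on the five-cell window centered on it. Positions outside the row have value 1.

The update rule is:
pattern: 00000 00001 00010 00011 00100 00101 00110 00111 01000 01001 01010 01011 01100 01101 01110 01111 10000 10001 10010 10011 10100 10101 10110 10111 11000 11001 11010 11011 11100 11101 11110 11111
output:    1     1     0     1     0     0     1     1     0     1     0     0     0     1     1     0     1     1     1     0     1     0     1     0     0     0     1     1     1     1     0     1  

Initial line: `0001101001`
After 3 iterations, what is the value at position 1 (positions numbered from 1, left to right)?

0111111101
1001110110
1001111111
position 1 holds 1

1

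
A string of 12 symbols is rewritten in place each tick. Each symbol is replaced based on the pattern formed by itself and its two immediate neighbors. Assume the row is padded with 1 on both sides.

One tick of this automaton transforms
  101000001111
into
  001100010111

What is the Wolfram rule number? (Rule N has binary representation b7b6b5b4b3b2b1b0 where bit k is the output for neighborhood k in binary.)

position 9: 111 → 1  (bit 7 = 1)
position 0: 110 → 0  (bit 6 = 0)
position 1: 101 → 0  (bit 5 = 0)
position 3: 100 → 1  (bit 4 = 1)
position 8: 011 → 0  (bit 3 = 0)
position 2: 010 → 1  (bit 2 = 1)
position 7: 001 → 1  (bit 1 = 1)
position 4: 000 → 0  (bit 0 = 0)
bits b7..b0 = 10010110 = 150

150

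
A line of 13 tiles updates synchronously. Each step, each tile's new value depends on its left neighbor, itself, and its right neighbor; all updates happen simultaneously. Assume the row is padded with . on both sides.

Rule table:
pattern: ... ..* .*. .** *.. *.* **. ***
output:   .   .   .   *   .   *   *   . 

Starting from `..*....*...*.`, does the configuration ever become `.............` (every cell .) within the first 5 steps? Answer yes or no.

.............
all cells are . at step 1

yes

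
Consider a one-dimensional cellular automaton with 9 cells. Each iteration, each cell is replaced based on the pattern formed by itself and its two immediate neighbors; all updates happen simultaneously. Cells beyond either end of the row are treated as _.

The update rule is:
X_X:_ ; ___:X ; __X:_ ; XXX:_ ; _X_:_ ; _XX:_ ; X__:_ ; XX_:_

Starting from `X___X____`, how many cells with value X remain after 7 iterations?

4

__X___XXX
X___X____  (repeats iteration 0; period 2)
iteration 7: __X___XXX
count of X: 4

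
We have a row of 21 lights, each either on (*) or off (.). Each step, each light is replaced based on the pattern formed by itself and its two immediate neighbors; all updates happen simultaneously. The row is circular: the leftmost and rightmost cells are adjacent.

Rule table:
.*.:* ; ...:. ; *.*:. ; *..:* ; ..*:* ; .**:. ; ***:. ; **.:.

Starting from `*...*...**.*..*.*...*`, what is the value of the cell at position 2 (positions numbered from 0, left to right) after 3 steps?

*

.*.***.*...****.**.*.
**.....**.*........**
..*...*...**......*..
position 2 holds *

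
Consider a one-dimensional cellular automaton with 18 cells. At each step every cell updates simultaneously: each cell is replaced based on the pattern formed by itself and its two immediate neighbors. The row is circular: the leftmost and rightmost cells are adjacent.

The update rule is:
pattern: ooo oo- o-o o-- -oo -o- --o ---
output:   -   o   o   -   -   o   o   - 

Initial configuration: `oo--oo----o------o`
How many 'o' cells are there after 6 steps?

-o-o-o---oo-----o-
oooooo--o-o----oo-
-----o-oooo---o-oo
----ooo---o--ooo-o
---o--o--oo-o--ooo
--oo-oo-o-ooo-o--o
count of o: 10

10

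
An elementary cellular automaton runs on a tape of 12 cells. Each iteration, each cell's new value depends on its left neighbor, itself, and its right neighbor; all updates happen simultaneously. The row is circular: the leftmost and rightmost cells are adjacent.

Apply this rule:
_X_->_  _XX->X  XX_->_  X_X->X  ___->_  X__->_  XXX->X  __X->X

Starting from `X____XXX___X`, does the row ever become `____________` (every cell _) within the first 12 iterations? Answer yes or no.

____XXX___XX
___XXX___XX_
__XXX___XX__
_XXX___XX___
XXX___XX____
XX___XX____X
X___XX____XX
___XX____XXX
__XX____XXX_
_XX____XXX__
XX____XXX___
X____XXX___X
iteration 12 is X____XXX___X, still not uniform _

no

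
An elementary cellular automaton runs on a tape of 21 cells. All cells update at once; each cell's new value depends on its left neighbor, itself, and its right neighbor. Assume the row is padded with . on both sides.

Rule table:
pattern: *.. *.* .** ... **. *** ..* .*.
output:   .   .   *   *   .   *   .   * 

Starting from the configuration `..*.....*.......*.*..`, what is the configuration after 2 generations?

*.*.**..*.****..*.*.*

generation 1: *.*.***.*.*****.*.*.*
generation 2: *.*.**..*.****..*.*.*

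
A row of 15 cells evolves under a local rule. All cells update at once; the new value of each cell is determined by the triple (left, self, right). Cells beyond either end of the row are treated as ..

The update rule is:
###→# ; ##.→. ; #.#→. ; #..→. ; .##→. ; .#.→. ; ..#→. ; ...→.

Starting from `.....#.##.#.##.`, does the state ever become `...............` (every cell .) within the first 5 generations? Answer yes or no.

...............
all cells are . at generation 1

yes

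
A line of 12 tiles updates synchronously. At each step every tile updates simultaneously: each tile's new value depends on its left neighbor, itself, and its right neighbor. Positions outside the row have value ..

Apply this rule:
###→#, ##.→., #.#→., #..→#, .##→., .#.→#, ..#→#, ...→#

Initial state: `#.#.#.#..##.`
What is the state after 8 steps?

.##.##....#.

step 1: #.#.#.###..#
step 2: #.#.#..#.###
step 3: #.#.####..#.
step 4: #.#..##.####
step 5: #.###....##.
step 6: #..#.####..#
step 7: ####..##.###
step 8: .##.##....#.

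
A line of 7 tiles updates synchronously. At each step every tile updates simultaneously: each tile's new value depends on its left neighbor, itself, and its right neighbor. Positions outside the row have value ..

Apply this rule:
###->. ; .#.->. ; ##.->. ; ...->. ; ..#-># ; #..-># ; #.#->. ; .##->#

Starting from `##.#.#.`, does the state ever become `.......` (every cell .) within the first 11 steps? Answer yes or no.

step 1: #.....#
step 2: .#...#.
step 3: #.#.#.#
step 4: .......
all cells are . at step 4

yes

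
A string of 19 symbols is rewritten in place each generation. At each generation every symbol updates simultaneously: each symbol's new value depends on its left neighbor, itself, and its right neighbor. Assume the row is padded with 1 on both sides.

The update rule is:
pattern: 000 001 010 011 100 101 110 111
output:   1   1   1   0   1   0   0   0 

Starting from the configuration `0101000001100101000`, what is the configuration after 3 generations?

0101111110011101111
0100000001100000000
0111111110011111111

0111111110011111111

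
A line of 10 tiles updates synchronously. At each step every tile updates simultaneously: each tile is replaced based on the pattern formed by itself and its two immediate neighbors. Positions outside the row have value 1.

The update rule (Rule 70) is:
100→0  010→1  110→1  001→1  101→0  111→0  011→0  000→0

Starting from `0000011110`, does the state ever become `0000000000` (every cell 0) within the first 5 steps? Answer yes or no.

step 1: 0000100010
step 2: 0001100110
step 3: 0010101010
step 4: 0110101010
step 5: 0010101010
step 5 is 0010101010, still not uniform 0

no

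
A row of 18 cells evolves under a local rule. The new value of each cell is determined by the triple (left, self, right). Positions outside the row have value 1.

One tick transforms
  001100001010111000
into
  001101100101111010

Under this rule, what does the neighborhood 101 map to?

1

At position 9 the neighborhood is 101; the next row has 1 there.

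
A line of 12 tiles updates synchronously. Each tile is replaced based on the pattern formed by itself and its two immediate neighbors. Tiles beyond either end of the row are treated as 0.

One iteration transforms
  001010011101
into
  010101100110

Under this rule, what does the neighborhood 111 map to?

0

At position 8 the neighborhood is 111; the next row has 0 there.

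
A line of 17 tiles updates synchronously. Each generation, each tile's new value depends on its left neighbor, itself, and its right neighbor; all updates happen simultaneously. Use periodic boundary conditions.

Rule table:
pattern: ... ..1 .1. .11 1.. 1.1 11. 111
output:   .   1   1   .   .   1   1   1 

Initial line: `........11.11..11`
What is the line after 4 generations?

....111.111.11111

.......1.11.1.1.1
......111.1111111
.....1.111.111111
....111.111.11111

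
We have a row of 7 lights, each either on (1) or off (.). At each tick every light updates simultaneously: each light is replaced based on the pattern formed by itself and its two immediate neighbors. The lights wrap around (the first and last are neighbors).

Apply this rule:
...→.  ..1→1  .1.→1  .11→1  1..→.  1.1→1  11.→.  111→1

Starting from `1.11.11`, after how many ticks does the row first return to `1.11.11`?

7

tick 1: .11.111
tick 2: 11.111.
tick 3: 1.111.1
tick 4: .111.11
tick 5: 111.11.
tick 6: 11.11.1
tick 7: 1.11.11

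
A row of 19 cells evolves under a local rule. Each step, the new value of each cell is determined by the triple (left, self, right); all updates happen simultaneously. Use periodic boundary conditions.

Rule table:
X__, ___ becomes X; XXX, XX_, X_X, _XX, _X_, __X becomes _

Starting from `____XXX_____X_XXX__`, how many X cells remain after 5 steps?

9

XXX____XXXX______XX
___XXX_____XXXXX___
XX____XXXX______XXX
__XXX_____XXXXX____
X____XXXX______XXXX
count of X: 9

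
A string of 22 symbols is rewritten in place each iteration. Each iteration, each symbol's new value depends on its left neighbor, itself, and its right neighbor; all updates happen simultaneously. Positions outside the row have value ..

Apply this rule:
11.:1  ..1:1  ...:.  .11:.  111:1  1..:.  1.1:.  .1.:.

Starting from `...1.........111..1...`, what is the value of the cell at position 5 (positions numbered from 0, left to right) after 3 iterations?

.

..1.........1.11.1....
.1.........1...1......
1.........1...1.......
position 5 holds .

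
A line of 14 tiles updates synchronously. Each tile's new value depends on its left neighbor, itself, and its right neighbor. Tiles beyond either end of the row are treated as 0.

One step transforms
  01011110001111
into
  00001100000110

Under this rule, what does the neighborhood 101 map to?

At position 2 the neighborhood is 101; the next row has 0 there.

0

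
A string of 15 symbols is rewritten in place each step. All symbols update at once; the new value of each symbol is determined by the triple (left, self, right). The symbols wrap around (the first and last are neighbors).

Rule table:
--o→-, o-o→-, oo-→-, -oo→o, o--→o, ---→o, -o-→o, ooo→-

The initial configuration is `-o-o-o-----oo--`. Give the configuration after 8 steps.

-o-o-o-----o-o-

-o-o-ooooo-o-oo
-o-o-o-----o-o-
-o-o-ooooo-o-oo  (repeats step 1; period 2)
step 8: -o-o-o-----o-o-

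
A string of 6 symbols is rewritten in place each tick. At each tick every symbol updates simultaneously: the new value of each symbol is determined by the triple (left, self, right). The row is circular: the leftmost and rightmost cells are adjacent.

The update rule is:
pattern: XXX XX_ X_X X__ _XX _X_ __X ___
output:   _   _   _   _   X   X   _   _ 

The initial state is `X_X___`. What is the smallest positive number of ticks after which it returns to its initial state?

X_X___

1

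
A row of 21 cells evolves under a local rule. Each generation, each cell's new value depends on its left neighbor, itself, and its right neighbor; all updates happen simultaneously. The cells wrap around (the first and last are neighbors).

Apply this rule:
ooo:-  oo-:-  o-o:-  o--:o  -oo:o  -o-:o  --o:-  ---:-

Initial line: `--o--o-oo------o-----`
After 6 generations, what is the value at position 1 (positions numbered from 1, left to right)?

o

--oo-o-o-o-----oo----
--o--o-o-oo----o-o---
--oo-o-o-o-o---o-oo--
--o--o-o-o-oo--o-o-o-
--oo-o-o-o-o-o-o-o-oo
o-o--o-o-o-o-o-o-o-o-
position 1 holds o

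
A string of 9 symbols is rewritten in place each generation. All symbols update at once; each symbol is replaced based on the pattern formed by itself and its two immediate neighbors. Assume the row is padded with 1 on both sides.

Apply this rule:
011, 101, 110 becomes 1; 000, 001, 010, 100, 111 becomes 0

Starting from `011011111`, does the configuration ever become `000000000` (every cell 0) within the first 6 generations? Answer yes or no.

yes

generation 1: 111110000
generation 2: 000010000
generation 3: 000000000
all cells are 0 at generation 3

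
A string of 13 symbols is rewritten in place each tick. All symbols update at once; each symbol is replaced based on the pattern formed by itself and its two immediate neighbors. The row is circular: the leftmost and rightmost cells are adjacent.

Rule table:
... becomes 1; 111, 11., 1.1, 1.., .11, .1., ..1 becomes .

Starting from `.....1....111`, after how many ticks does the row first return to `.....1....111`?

2

.111...11....
.....1....111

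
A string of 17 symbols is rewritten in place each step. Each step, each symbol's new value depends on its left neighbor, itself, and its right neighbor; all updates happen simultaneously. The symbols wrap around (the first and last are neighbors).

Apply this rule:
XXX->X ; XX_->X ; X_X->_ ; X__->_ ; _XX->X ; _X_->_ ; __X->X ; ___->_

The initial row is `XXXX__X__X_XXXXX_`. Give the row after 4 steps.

XXXX_X__XXXXXXXX_

XXXX_X__X__XXXXX_
XXXX___X__XXXXXX_
XXXX__X__XXXXXXX_
XXXX_X__XXXXXXXX_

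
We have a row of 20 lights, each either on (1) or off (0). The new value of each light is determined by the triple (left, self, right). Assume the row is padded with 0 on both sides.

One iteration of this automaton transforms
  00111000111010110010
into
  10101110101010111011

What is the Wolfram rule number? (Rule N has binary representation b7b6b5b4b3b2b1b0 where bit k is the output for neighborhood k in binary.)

93

position 3: 111 → 0  (bit 7 = 0)
position 4: 110 → 1  (bit 6 = 1)
position 11: 101 → 0  (bit 5 = 0)
position 5: 100 → 1  (bit 4 = 1)
position 2: 011 → 1  (bit 3 = 1)
position 12: 010 → 1  (bit 2 = 1)
position 1: 001 → 0  (bit 1 = 0)
position 0: 000 → 1  (bit 0 = 1)
bits b7..b0 = 01011101 = 93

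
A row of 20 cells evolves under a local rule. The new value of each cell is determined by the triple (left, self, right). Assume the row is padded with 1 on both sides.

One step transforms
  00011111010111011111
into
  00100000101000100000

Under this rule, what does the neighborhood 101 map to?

1

At position 8 the neighborhood is 101; the next row has 1 there.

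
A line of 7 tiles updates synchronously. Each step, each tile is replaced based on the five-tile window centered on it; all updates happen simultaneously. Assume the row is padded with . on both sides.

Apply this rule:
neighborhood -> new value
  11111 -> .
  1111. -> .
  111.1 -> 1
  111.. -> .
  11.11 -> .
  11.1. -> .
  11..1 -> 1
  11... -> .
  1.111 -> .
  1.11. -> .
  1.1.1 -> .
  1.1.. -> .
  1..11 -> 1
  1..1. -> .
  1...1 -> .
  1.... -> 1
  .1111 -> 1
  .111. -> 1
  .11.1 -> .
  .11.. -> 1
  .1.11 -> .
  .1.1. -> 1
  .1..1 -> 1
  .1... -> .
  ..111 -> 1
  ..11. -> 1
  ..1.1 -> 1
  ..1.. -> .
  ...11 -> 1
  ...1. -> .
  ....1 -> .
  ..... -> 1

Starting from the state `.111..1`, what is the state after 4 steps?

111.1..
111...1
11.....
11.1111

11.1111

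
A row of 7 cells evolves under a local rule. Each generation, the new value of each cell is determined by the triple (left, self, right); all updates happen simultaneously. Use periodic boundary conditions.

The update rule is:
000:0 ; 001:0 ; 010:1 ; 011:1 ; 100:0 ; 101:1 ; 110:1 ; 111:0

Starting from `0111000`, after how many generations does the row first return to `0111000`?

generation 1: 0101000
generation 2: 0111000

2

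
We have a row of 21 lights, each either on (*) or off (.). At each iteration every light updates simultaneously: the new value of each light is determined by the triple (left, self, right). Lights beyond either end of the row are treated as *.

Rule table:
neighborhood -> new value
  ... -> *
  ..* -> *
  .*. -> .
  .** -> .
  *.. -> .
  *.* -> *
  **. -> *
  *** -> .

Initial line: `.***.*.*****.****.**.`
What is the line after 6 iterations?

*..**.*....**...**.**
*.*.**..***.*.**.**..
**.*.*.*..**.*.**.*.*
.**.*.*..*.**.*.**.*.
*.**.*..*.*.**.*.**.*
**.**..*.*.*.**.*.**.

**.**..*.*.*.**.*.**.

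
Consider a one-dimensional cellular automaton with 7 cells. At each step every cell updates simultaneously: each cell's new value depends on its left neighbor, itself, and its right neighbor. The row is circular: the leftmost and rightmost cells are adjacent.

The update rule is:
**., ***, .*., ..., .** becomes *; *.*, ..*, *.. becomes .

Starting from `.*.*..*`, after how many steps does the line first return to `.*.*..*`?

step 1: .*.*..*

1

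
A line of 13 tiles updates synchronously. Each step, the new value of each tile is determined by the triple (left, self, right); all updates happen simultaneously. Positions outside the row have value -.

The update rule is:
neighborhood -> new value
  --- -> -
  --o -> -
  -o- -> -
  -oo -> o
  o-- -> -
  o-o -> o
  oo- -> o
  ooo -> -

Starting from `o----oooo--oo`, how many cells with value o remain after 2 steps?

step 1: -----o--o--oo
step 2: -----------oo
count of o: 2

2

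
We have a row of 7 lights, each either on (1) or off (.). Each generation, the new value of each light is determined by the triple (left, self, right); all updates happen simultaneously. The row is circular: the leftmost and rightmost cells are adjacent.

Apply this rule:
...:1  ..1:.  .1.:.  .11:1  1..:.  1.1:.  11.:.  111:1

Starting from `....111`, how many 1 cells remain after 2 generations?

2

.11.11.
.1..1..
count of 1: 2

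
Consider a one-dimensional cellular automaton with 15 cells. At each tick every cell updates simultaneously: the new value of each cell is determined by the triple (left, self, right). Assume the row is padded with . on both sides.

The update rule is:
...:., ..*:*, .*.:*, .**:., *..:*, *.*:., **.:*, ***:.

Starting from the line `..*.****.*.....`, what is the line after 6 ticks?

.**....*.**....
*.**..**..**...
*..***.***.**..
***..*...*..**.
..*****.****.**
.*....*....*..*

.*....*....*..*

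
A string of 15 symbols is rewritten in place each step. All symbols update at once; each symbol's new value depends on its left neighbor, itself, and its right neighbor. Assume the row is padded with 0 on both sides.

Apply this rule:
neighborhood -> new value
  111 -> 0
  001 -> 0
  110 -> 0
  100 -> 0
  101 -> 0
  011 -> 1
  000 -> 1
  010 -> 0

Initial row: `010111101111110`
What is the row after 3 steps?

000100001000000
110001100011111
100101001010000

100101001010000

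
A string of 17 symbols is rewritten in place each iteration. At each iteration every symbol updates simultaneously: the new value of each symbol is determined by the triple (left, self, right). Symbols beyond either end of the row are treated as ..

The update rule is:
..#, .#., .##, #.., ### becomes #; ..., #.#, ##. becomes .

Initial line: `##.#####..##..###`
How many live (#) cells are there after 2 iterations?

#..####.###.####.
######..##..###.#
count of #: 12

12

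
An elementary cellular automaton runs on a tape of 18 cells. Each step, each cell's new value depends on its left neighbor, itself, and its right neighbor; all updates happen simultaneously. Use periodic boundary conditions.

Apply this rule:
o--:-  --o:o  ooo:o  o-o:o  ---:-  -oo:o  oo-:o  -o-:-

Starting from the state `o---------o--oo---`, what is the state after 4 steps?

---------o--ooo--o
--------o--oooo-o-
-------o--oooooo--
------o--ooooooo--

------o--ooooooo--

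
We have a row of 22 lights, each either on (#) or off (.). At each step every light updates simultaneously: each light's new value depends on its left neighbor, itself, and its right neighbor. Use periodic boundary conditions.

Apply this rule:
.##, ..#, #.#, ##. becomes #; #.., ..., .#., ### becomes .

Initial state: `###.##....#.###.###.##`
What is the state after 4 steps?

..####...#.##.###.###.
.##..#..#.#####.###.#.
###.#..#.##...###.##..
#.##..#.###..##.####.#

#.##..#.###..##.####.#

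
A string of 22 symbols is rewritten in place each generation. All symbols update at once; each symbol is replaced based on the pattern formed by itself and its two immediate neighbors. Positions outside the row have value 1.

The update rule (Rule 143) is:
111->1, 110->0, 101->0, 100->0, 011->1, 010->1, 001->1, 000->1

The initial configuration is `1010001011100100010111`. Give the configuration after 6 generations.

0101011011001001111111

0010111011001101110111
0110110010011001100111
0100100110110011001111
0101101100100110011111
0101001001101100111111
0101011011001001111111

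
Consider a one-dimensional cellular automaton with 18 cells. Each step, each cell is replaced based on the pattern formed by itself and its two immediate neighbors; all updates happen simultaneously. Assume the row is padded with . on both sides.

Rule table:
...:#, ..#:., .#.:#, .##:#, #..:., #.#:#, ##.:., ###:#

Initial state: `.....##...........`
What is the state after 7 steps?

step 1: ####.#..##########
step 2: ###.##..#########.
step 3: ##.##...########..
step 4: #.##..#.#######..#
step 5: ###...########...#
step 6: ##..#.#######..#.#
step 7: #...########...###

#...########...###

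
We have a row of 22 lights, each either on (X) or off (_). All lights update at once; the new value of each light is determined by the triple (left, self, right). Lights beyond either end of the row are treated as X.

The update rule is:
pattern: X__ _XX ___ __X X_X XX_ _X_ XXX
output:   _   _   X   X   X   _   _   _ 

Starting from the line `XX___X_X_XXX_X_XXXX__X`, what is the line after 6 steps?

___XX_X_X___X_X_____X_
_XX__X_X__XX_X__XXXX_X
X___X_X__X__X__X____X_
__XX_X__X__X__X__XXX_X
_X__X__X__X__X__X___X_
X__X__X__X__X__X__XX_X

X__X__X__X__X__X__XX_X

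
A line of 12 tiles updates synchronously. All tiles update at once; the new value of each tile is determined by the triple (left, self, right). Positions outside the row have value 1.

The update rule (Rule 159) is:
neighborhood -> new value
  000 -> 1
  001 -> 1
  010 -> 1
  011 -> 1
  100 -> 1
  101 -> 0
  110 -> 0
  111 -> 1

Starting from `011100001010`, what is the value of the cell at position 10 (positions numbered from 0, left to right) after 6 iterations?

1

iteration 1: 011011111010
iteration 2: 010011110010
iteration 3: 011111101110
iteration 4: 011111001100
iteration 5: 011110111011
iteration 6: 011100110011
position 10 holds 1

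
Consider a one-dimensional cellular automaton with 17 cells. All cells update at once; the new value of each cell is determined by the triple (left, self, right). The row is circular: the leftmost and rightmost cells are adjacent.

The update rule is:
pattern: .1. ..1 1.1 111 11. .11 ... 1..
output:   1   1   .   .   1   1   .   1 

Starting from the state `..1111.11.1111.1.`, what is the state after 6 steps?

.11..1.11.1..1.11
.11111.11.1111.11
.1...1.11.1..1.11
.11.11.11.1111.11
.11.11.11.1..1.11
.11.11.11.1111.11

.11.11.11.1111.11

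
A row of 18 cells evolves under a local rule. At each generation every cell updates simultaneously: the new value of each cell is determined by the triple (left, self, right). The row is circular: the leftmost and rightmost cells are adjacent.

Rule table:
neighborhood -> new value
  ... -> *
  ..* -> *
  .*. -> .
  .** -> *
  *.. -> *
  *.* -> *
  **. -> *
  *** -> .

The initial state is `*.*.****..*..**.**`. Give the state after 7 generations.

generation 1: **.**..***.******.
generation 2: ********.***....**
generation 3: .......***.******.
generation 4: ********.***....**  (repeats generation 2; period 2)
generation 7: .......***.******.

.......***.******.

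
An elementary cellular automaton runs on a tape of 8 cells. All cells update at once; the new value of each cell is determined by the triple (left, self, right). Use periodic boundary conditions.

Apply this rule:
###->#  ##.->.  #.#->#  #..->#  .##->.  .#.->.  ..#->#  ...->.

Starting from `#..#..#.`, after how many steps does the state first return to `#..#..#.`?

2

.##.##.#
#..#..#.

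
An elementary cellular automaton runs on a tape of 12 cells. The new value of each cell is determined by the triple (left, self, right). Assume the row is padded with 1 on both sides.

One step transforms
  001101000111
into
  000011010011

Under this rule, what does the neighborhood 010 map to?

At position 5 the neighborhood is 010; the next row has 1 there.

1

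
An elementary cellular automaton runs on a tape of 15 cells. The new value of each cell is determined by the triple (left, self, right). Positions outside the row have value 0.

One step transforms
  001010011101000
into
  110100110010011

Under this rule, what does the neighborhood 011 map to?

At position 7 the neighborhood is 011; the next row has 1 there.

1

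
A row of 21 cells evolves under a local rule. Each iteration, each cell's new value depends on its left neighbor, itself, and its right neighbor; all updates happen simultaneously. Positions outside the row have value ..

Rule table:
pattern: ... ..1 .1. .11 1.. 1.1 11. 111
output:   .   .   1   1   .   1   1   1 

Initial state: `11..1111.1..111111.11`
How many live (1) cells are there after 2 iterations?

11..111111..111111111
11..111111..111111111
count of 1: 17

17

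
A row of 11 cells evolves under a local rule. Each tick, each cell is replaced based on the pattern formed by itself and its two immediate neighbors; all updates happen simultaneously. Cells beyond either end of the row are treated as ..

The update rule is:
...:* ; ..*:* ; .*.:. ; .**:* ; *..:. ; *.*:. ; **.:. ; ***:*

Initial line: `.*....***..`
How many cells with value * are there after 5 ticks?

*..*****..*
..*****..*.
******..*..
*****..*..*
****..*..*.
count of *: 6

6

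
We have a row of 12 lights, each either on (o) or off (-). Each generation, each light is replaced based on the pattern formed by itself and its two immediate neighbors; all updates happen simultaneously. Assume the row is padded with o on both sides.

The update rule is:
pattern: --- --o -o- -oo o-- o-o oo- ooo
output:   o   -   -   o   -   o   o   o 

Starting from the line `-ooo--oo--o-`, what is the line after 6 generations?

oooo--oo---o
oooo--oo-o-o
oooo--ooo-oo
oooo--oooooo
oooo--oooooo  (fixed point — unchanged through generation 6)

oooo--oooooo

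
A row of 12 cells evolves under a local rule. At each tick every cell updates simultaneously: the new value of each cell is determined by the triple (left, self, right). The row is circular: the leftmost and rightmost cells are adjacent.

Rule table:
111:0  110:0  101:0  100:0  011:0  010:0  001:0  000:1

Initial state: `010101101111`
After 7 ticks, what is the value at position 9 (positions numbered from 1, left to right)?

000000000000
111111111111
000000000000  (repeats tick 1; period 2)
tick 7: 000000000000
position 9 holds 0

0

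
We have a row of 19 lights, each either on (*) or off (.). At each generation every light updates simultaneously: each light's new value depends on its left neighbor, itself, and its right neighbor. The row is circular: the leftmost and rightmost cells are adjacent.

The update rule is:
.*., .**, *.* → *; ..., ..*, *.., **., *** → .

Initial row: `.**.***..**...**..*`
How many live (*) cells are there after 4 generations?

4

**.**....*....*...*
..**.....*....*...*
..*......*....*...*
..*......*....*...*
count of *: 4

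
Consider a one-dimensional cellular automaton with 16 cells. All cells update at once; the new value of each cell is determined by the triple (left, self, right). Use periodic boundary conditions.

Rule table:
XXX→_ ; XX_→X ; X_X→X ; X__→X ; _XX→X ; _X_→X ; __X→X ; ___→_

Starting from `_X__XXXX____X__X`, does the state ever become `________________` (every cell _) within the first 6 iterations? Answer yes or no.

XXXXX__XX__XXXXX
____XXXXXXXX____
___XX______XX___
__XXXX____XXXX__
_XX__XX__XX__XX_
XXXXXXXXXXXXXXXX
iteration 6 is XXXXXXXXXXXXXXXX, still not uniform _

no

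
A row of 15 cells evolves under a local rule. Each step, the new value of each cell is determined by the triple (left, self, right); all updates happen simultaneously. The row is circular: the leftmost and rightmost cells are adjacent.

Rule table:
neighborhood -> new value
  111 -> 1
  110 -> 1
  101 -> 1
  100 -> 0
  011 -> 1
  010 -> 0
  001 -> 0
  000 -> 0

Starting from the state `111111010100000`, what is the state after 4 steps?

step 1: 111111101000000
step 2: 111111110000000
step 3: 111111110000000  (fixed point — unchanged through step 4)

111111110000000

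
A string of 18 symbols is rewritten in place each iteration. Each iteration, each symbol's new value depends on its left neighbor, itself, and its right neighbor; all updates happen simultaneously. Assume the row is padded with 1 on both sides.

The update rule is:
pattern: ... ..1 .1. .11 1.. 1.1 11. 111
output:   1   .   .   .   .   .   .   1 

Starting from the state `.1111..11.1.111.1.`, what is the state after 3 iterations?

.111..11111..1....

..11.........1....
.....1111111...11.
.111..11111..1....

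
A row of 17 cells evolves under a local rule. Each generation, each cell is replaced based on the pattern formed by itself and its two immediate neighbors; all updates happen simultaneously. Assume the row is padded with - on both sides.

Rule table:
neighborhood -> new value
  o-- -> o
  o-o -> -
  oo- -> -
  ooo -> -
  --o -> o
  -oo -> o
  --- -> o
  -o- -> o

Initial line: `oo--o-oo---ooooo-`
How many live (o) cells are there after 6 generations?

o-ooo-o-oooo----o
o-o---o-o---ooooo
o-ooooo-ooooo----
o-o-----o----oooo
o-oooooooooooo---
o-o-----------ooo
count of o: 5

5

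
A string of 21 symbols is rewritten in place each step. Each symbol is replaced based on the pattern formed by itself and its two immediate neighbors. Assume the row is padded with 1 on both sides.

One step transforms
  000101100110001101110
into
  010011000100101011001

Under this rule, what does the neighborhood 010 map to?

At position 3 the neighborhood is 010; the next row has 0 there.

0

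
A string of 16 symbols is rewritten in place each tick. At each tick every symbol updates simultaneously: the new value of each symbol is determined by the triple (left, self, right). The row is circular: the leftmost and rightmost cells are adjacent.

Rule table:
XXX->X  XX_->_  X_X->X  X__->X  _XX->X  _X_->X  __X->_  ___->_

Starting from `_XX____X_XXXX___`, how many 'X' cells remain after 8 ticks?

_X_X___XXXXX_X__
_XXXX__XXXX_XXX_
_XXX_X_XXX_XXX_X
XXX_XXXXX_XXX_XX
XX_XXXXX_XXX_XXX
X_XXXXX_XXX_XXXX
_XXXXX_XXX_XXXXX
XXXXX_XXX_XXXXX_
count of X: 13

13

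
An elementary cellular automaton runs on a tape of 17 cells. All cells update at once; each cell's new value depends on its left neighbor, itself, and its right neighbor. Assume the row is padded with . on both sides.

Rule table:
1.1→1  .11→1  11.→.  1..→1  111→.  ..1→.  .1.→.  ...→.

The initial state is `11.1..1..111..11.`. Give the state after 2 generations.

generation 1: 1.1.1..1.1..1.1.1
generation 2: .1.1.1..1.1..1.1.

.1.1.1..1.1..1.1.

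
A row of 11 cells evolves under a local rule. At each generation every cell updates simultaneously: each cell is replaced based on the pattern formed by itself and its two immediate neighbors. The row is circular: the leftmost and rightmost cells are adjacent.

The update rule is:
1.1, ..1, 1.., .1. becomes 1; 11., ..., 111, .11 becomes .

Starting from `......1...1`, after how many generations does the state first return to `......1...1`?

1....111.11
.1..1...1..
111111.111.
......1...1

4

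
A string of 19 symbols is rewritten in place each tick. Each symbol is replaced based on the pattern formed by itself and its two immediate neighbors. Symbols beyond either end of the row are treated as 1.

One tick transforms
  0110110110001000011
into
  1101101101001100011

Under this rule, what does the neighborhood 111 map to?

At position 18 the neighborhood is 111; the next row has 1 there.

1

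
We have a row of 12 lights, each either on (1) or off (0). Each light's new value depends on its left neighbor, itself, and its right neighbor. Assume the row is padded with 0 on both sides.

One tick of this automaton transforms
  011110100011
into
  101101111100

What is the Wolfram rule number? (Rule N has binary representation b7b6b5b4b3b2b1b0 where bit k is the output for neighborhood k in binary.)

position 2: 111 → 1  (bit 7 = 1)
position 4: 110 → 0  (bit 6 = 0)
position 5: 101 → 1  (bit 5 = 1)
position 7: 100 → 1  (bit 4 = 1)
position 1: 011 → 0  (bit 3 = 0)
position 6: 010 → 1  (bit 2 = 1)
position 0: 001 → 1  (bit 1 = 1)
position 8: 000 → 1  (bit 0 = 1)
bits b7..b0 = 10110111 = 183

183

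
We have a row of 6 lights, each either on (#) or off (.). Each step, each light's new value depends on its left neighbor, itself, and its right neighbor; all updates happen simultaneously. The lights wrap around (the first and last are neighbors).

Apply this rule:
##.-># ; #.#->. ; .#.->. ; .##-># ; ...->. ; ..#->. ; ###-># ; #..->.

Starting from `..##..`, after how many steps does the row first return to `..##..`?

..##..

1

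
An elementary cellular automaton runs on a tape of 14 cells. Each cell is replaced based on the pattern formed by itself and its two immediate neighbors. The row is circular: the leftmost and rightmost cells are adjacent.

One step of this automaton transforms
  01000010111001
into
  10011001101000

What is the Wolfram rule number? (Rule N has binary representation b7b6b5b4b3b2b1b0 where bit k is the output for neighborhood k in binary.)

position 9: 111 → 0  (bit 7 = 0)
position 10: 110 → 1  (bit 6 = 1)
position 0: 101 → 1  (bit 5 = 1)
position 2: 100 → 0  (bit 4 = 0)
position 8: 011 → 1  (bit 3 = 1)
position 1: 010 → 0  (bit 2 = 0)
position 5: 001 → 0  (bit 1 = 0)
position 3: 000 → 1  (bit 0 = 1)
bits b7..b0 = 01101001 = 105

105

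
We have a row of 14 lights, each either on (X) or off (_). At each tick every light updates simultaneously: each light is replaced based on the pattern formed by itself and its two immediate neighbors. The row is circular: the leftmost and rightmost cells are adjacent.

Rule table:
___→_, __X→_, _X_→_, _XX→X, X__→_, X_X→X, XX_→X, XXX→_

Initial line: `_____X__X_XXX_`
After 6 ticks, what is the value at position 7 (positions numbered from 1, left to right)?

_________XX_X_
_________XXX__
_________X_X__
__________X___
______________
______________
position 7 holds _

_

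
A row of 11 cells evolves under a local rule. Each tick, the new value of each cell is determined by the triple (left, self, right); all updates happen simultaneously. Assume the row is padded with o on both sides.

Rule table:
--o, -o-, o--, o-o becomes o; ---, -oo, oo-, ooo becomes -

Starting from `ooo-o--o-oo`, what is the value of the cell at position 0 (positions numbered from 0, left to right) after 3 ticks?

-

---oooooo--
o-o------oo
-ooo----o--
position 0 holds -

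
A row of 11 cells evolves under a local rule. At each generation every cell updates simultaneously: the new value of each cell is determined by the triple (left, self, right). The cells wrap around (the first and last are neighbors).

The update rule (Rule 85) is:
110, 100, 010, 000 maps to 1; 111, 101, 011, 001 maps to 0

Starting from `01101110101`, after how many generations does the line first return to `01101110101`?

generation 1: 00100010101
generation 2: 10111010101
generation 3: 10001010100
generation 4: 11101010110
generation 5: 00101010010
generation 6: 10101011011
generation 7: 10101001000
generation 8: 10101101110
generation 9: 10100100010
generation 10: 10110111010
generation 11: 10010001010
generation 12: 11011101010
generation 13: 01000101010
generation 14: 01110101011
generation 15: 00010101001
generation 16: 11010101101
generation 17: 01010100100
generation 18: 01010110111
generation 19: 01010010001
generation 20: 01011011101
generation 21: 01001000101
generation 22: 01101110101

22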